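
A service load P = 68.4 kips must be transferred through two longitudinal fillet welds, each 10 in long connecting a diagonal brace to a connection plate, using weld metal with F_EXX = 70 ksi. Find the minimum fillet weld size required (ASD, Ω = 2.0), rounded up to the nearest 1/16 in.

w = 1/4 in

Total weld length L = 20 in.
Required throat t_e = P × Ω / (0.6 F_EXX × L) = 68.4 × 2.0 / (0.6 × 70 × 20) = 0.1629 in.
Required leg w = t_e / 0.707 = 0.2303 in → use 1/4 in.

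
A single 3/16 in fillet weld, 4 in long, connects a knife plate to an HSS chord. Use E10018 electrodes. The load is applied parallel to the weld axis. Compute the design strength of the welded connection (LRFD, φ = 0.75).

φR_n ≈ 23.9 kips

E100XX → F_EXX = 100 ksi.
Effective throat t_e = 0.707 × 0.1875 = 0.1326 in.
Total length L = 4 in; A_we = 0.1326 × 4 = 0.5302 in².
F_nw = 0.6 F_EXX = 0.6 × 100 = 60 ksi.
φR_n = 0.75 × 60 × 0.5302 = 23.86 kips.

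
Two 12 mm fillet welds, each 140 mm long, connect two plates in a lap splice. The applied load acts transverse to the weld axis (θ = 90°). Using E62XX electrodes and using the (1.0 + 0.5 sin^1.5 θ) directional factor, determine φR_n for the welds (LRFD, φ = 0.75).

E62XX → F_EXX = 620 MPa.
t_e = 0.707 × 12 = 8.484 mm; A_we = 8.484 × 280 = 2376 mm².
Directional factor: 1.0 + 0.5 sin^1.5(90°) = 1.5.
F_nw = 0.6 × 620 × 1.5 = 558 MPa.
φR_n = 0.75 × 558 × 2376 × 10⁻³ = 994.2 kN.

φR_n ≈ 994 kN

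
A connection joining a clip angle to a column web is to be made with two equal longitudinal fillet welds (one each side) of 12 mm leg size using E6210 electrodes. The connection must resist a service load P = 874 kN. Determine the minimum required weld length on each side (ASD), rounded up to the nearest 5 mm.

L = 280 mm on each side

E62XX → F_EXX = 620 MPa.
Throat t_e = 0.707 × 12 = 8.484 mm.
r_n/Ω = (0.6 × 620 × 8.484) / 2.0 = 1578 N/mm = 1.578 kN/mm.
L_req = P / (r_n/Ω) = 874 / 1.578 = 553.9 mm total.
Per side: 553.9 / 2 = 276.9 mm.
Round up → use L = 280 mm on each side.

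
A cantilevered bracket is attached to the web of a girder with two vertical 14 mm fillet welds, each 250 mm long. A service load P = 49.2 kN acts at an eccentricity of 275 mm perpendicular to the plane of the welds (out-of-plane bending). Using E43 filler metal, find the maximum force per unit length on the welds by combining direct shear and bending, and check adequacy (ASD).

f_max ≈ 657 N/mm; adequate

E43XX → F_EXX = 430 MPa.
L_w = 2 × 250 = 500 mm; section modulus (unit throat) S = 2 × L²/6 = 20830 mm².
Direct shear f_v = P/L_w = 49.2×10³/500 = 98.4 N/mm.
Moment M = P × e = 49.2×10³ × 275 = 13530000 N·mm; bending f_b = M/S = 649.4 N/mm.
f_max = √(f_v² + f_b²) = √(98.4² + 649.4²) = 656.9 N/mm.
r_n/Ω = (1/2.0) × 0.6 × 430 × (0.707 × 14) = 1277 N/mm → adequate.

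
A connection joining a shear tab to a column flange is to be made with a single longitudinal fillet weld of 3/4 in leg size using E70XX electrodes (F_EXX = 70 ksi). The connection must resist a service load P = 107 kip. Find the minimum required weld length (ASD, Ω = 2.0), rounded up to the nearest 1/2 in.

Throat t_e = 0.707 × 0.75 = 0.5302 in.
r_n/Ω = (0.6 × 70 × 0.5302) / 2.0 = 11.14 kip/in.
L_req = P / (r_n/Ω) = 107 / 11.14 = 9.609 in total.
Round up → use L = 10 in.

L = 10 in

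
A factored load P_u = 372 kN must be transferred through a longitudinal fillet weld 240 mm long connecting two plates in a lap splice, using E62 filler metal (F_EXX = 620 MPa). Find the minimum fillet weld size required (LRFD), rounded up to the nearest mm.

Total weld length L = 240 mm.
Required throat t_e = P_u / (φ × 0.6 F_EXX × L) = 372 / (0.75 × 0.6 × 620 × 240 × 10⁻³) = 5.556 mm.
Required leg w = t_e / 0.707 = 7.858 mm → use 8 mm.

w = 8 mm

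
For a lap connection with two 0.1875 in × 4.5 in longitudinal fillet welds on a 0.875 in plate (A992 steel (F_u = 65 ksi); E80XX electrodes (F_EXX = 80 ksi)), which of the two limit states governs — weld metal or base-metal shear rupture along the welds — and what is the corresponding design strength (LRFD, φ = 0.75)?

t_e = 0.707 × 0.1875 = 0.1326 in; L = 9 in.
Weld metal: φR_n = 0.75 × 0.6 × 80 × 0.1326 × 9 = 42.95 kip.
Base metal (shear rupture): φR_n = 0.75 × 0.6 × 65 × 0.875 × 9 = 230.3 kip.
Governing: weld metal.

φR_n ≈ 43 kip (weld metal governs)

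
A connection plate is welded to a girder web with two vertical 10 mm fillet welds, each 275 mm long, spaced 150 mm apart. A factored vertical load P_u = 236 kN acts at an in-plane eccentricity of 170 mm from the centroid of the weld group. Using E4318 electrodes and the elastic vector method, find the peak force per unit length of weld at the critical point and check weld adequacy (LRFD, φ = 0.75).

f_max ≈ 1220 N/mm; adequate

E43XX → F_EXX = 430 MPa.
Total weld length L_w = 550 mm. Treat welds as unit-width lines.
Polar moment about centroid: J = 2[d³/12 + d(b/2)²] = 2[275³/12 + 275×75²] = 6560000 mm³.
Direct shear f_v = P/L_w = 236×10³ / 550 = 429.1 N/mm (vertical).
Torsion M = P·e = 236×10³ × 170 = 40120000 N·mm.
Critical point at (x, y) = (75, 137.5) from centroid. f_tx = M·y/J = 840.9 N/mm; f_ty = M·x/J = 458.7 N/mm.
Resultant f_max = √[f_tx² + (f_v + f_ty)²] = √[840.9² + (429.1 + 458.7)²] = 1223 N/mm.
Capacity per unit length: φr_n = 0.75 × 0.6 × 430 × (0.707 × 10) = 1368 N/mm.
1223 ≤ 1368 → adequate.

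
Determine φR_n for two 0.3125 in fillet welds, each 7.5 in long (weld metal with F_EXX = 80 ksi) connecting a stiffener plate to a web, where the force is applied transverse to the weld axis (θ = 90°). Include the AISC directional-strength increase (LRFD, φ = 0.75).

t_e = 0.707 × 0.3125 = 0.2209 in; A_we = 0.2209 × 15 = 3.314 in².
Directional factor: 1.0 + 0.5 sin^1.5(90°) = 1.5.
F_nw = 0.6 × 80 × 1.5 = 72 ksi.
φR_n = 0.75 × 72 × 3.314 = 179 kip.

φR_n ≈ 179 kip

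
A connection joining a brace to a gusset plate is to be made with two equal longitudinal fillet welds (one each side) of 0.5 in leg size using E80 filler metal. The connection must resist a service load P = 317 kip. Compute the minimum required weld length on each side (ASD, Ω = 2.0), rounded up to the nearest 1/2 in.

E80XX → F_EXX = 80 ksi.
Throat t_e = 0.707 × 0.5 = 0.3535 in.
r_n/Ω = (0.6 × 80 × 0.3535) / 2.0 = 8.484 kip/in.
L_req = P / (r_n/Ω) = 317 / 8.484 = 37.36 in total.
Per side: 37.36 / 2 = 18.68 in.
Round up → use L = 19 in on each side.

L = 19 in on each side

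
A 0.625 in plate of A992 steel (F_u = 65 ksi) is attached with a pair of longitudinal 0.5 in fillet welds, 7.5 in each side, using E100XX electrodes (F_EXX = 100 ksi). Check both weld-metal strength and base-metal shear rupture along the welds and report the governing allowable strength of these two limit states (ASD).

R_n/Ω ≈ 159 kip (weld metal governs)

t_e = 0.707 × 0.5 = 0.3535 in; L = 15 in.
Weld metal: R_n/Ω = (1/2.0) × 0.6 × 100 × 0.3535 × 15 = 159.1 kip.
Base metal (shear rupture): R_n/Ω = (1/2.0) × 0.6 × 65 × 0.625 × 15 = 182.8 kip.
Governing: weld metal.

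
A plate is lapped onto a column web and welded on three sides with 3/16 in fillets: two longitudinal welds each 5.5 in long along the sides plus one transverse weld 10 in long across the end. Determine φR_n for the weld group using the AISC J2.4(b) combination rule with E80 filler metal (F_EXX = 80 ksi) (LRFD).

t_e = 0.707 × 0.1875 = 0.1326 in.
R_nwl = 0.6 × 80 × 0.1326 × 11 = 69.99 kips (longitudinal, 2 welds).
R_nwt = 0.6 × 80 × 0.1326 × 10 = 63.63 kips (transverse, base value).
(i) R_nwl + R_nwt = 133.6 kips; (ii) 0.85 R_nwl + 1.5 R_nwt = 154.9 kips.
R_n = max = 154.9 kips [governs: (ii)]; φR_n = 116.2 kips.

φR_n ≈ 116 kips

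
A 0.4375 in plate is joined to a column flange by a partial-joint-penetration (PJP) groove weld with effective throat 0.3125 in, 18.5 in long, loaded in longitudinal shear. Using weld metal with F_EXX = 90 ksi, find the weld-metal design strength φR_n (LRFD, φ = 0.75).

φR_n ≈ 234 kip

Effective throat (given) t_e = 0.3125 in.
A_we = 0.3125 × 18.5 = 5.781 in².
F_nw = 0.6 F_EXX = 54 ksi.
φR_n = 0.75 × 54 × 5.781 = 234.1 kip.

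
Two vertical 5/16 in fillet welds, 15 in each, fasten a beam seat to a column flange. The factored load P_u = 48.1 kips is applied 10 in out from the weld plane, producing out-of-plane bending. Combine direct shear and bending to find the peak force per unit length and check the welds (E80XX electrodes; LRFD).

f_max ≈ 6.61 kip/in; adequate

E80XX → F_EXX = 80 ksi.
L_w = 2 × 15 = 30 in; section modulus (unit throat) S = 2 × L²/6 = 75 in².
Direct shear f_v = P/L_w = 48.1/30 = 1.603 kip/in.
Moment M = P × e = 48.1 × 10 = 481 kip·in; bending f_b = M/S = 6.413 kip/in.
f_max = √(f_v² + f_b²) = √(1.603² + 6.413²) = 6.611 kip/in.
φr_n = 0.75 × 0.6 × 80 × (0.707 × 0.3125) = 7.954 kip/in → adequate.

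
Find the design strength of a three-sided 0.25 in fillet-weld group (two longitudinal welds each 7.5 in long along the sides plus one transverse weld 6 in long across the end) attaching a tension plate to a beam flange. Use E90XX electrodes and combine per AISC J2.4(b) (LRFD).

E90XX → F_EXX = 90 ksi.
t_e = 0.707 × 0.25 = 0.1767 in.
R_nwl = 0.6 × 90 × 0.1767 × 15 = 143.2 kips (longitudinal, 2 welds).
R_nwt = 0.6 × 90 × 0.1767 × 6 = 57.27 kips (transverse, base value).
(i) R_nwl + R_nwt = 200.4 kips; (ii) 0.85 R_nwl + 1.5 R_nwt = 207.6 kips.
R_n = max = 207.6 kips [governs: (ii)]; φR_n = 155.7 kips.

φR_n ≈ 156 kips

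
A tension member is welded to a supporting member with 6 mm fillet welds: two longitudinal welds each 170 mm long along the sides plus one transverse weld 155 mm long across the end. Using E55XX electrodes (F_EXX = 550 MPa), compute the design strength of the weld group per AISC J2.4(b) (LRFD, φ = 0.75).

t_e = 0.707 × 6 = 4.242 mm.
R_nwl = 0.6 × 550 × 4.242 × 340 × 10⁻³ = 476 kN (longitudinal, 2 welds).
R_nwt = 0.6 × 550 × 4.242 × 155 × 10⁻³ = 217 kN (transverse, base value).
(i) R_nwl + R_nwt = 692.9 kN; (ii) 0.85 R_nwl + 1.5 R_nwt = 730 kN.
R_n = max = 730 kN [governs: (ii)]; φR_n = 547.5 kN.

φR_n ≈ 548 kN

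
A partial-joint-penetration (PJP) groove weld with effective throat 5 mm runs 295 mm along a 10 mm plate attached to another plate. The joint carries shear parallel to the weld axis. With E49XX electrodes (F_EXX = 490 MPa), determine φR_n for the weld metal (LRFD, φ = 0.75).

φR_n ≈ 325 kN

Effective throat (given) t_e = 5 mm.
A_we = 5 × 295 = 1475 mm².
F_nw = 0.6 F_EXX = 294 MPa.
φR_n = 0.75 × 294 × 1475 × 10⁻³ = 325.2 kN.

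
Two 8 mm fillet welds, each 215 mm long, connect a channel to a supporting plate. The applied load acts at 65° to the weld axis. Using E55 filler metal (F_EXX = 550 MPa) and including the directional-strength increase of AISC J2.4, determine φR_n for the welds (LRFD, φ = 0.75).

φR_n ≈ 862 kN

t_e = 0.707 × 8 = 5.656 mm; A_we = 5.656 × 430 = 2432 mm².
Directional factor: 1.0 + 0.5 sin^1.5(65°) = 1.431.
F_nw = 0.6 × 550 × 1.431 = 472.4 MPa.
φR_n = 0.75 × 472.4 × 2432 × 10⁻³ = 861.6 kN.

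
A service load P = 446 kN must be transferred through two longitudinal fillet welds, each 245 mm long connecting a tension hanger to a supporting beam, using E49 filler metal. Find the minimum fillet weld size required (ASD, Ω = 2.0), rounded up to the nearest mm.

w = 9 mm

E49XX → F_EXX = 490 MPa.
Total weld length L = 490 mm.
Required throat t_e = P × Ω / (0.6 F_EXX × L) = 446 × 2.0 / (0.6 × 490 × 490 × 10⁻³) = 6.192 mm.
Required leg w = t_e / 0.707 = 8.758 mm → use 9 mm.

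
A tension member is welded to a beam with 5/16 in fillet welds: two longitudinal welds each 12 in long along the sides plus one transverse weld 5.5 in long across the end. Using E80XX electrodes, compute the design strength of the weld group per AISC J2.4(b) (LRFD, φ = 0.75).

E80XX → F_EXX = 80 ksi.
t_e = 0.707 × 0.3125 = 0.2209 in.
R_nwl = 0.6 × 80 × 0.2209 × 24 = 254.5 kips (longitudinal, 2 welds).
R_nwt = 0.6 × 80 × 0.2209 × 5.5 = 58.33 kips (transverse, base value).
(i) R_nwl + R_nwt = 312.8 kips; (ii) 0.85 R_nwl + 1.5 R_nwt = 303.8 kips.
R_n = max = 312.8 kips [governs: (i)]; φR_n = 234.6 kips.

φR_n ≈ 235 kips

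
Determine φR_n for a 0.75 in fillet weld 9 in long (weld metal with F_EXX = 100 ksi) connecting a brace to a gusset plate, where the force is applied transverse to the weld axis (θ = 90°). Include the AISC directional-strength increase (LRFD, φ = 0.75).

t_e = 0.707 × 0.75 = 0.5302 in; A_we = 0.5302 × 9 = 4.772 in².
Directional factor: 1.0 + 0.5 sin^1.5(90°) = 1.5.
F_nw = 0.6 × 100 × 1.5 = 90 ksi.
φR_n = 0.75 × 90 × 4.772 = 322.1 kips.

φR_n ≈ 322 kips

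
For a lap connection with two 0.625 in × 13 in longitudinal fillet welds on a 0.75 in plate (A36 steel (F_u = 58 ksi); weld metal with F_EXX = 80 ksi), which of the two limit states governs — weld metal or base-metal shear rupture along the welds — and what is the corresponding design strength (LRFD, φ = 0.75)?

t_e = 0.707 × 0.625 = 0.4419 in; L = 26 in.
Weld metal: φR_n = 0.75 × 0.6 × 80 × 0.4419 × 26 = 413.6 kip.
Base metal (shear rupture): φR_n = 0.75 × 0.6 × 58 × 0.75 × 26 = 508.9 kip.
Governing: weld metal.

φR_n ≈ 414 kip (weld metal governs)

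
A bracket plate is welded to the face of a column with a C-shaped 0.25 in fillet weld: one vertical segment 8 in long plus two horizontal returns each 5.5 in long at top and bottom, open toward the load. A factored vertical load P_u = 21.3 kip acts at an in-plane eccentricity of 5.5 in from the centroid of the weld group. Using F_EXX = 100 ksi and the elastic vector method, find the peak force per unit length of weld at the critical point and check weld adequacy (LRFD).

Total weld length L_w = 19 in. Treat welds as unit-width lines.
Centroid: x̄ = 2×5.5×2.75 / 19 = 1.592 in from the vertical weld.
Polar moment about centroid: J = I_x + I_y = [8³/12 + 2×5.5×4²] + [8×1.592² + 2(5.5³/12 + 5.5×1.158²)] = 281.4 in³.
Direct shear f_v = P/L_w = 21.3 / 19 = 1.121 kip/in (vertical).
Torsion M = P·e = 21.3 × 5.5 = 117.15 kip·in.
Critical point at (x, y) = (3.908, 4) from centroid. f_tx = M·y/J = 1.665 kip/in; f_ty = M·x/J = 1.627 kip/in.
Resultant f_max = √[f_tx² + (f_v + f_ty)²] = √[1.665² + (1.121 + 1.627)²] = 3.213 kip/in.
Capacity per unit length: φr_n = 0.75 × 0.6 × 100 × (0.707 × 0.25) = 7.954 kip/in.
3.213 ≤ 7.954 → adequate.

f_max ≈ 3.21 kip/in; adequate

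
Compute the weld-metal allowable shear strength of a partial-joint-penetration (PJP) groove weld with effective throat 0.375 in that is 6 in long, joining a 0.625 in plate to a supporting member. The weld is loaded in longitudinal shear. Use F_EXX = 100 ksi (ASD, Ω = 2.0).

Effective throat (given) t_e = 0.375 in.
A_we = 0.375 × 6 = 2.25 in².
F_nw = 0.6 F_EXX = 60 ksi.
R_n/Ω = (60 × 2.25) / 2.0 = 67.5 kip.

R_n/Ω ≈ 67.5 kip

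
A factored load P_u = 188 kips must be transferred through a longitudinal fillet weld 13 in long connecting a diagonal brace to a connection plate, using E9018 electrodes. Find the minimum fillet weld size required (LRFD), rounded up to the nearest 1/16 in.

E90XX → F_EXX = 90 ksi.
Total weld length L = 13 in.
Required throat t_e = P_u / (φ × 0.6 F_EXX × L) = 188 / (0.75 × 0.6 × 90 × 13) = 0.3571 in.
Required leg w = t_e / 0.707 = 0.5051 in → use 9/16 in.

w = 9/16 in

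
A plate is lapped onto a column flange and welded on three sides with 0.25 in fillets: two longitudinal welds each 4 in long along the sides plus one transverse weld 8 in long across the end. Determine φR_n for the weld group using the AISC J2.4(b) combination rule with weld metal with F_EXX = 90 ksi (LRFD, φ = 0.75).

t_e = 0.707 × 0.25 = 0.1767 in.
R_nwl = 0.6 × 90 × 0.1767 × 8 = 76.36 kips (longitudinal, 2 welds).
R_nwt = 0.6 × 90 × 0.1767 × 8 = 76.36 kips (transverse, base value).
(i) R_nwl + R_nwt = 152.7 kips; (ii) 0.85 R_nwl + 1.5 R_nwt = 179.4 kips.
R_n = max = 179.4 kips [governs: (ii)]; φR_n = 134.6 kips.

φR_n ≈ 135 kips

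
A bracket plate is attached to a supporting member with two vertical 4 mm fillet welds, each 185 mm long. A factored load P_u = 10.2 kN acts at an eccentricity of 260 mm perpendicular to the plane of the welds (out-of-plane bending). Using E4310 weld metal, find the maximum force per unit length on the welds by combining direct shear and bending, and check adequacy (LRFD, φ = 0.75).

f_max ≈ 234 N/mm; adequate

E43XX → F_EXX = 430 MPa.
L_w = 2 × 185 = 370 mm; section modulus (unit throat) S = 2 × L²/6 = 11410 mm².
Direct shear f_v = P/L_w = 10.2×10³/370 = 27.57 N/mm.
Moment M = P × e = 10.2×10³ × 260 = 2652000 N·mm; bending f_b = M/S = 232.5 N/mm.
f_max = √(f_v² + f_b²) = √(27.57² + 232.5²) = 234.1 N/mm.
φr_n = 0.75 × 0.6 × 430 × (0.707 × 4) = 547.2 N/mm → adequate.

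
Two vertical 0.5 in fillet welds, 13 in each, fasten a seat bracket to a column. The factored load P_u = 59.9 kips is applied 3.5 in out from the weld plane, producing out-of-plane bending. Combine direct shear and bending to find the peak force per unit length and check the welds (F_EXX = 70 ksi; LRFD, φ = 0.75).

L_w = 2 × 13 = 26 in; section modulus (unit throat) S = 2 × L²/6 = 56.33 in².
Direct shear f_v = P/L_w = 59.9/26 = 2.304 kip/in.
Moment M = P × e = 59.9 × 3.5 = 209.65 kip·in; bending f_b = M/S = 3.722 kip/in.
f_max = √(f_v² + f_b²) = √(2.304² + 3.722²) = 4.377 kip/in.
φr_n = 0.75 × 0.6 × 70 × (0.707 × 0.5) = 11.14 kip/in → adequate.

f_max ≈ 4.38 kip/in; adequate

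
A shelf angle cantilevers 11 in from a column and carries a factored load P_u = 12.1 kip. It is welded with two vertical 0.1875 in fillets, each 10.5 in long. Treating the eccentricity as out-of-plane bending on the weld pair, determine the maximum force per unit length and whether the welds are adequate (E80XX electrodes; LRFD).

E80XX → F_EXX = 80 ksi.
L_w = 2 × 10.5 = 21 in; section modulus (unit throat) S = 2 × L²/6 = 36.75 in².
Direct shear f_v = P/L_w = 12.1/21 = 0.5762 kip/in.
Moment M = P × e = 12.1 × 11 = 133.1 kip·in; bending f_b = M/S = 3.622 kip/in.
f_max = √(f_v² + f_b²) = √(0.5762² + 3.622²) = 3.667 kip/in.
φr_n = 0.75 × 0.6 × 80 × (0.707 × 0.1875) = 4.772 kip/in → adequate.

f_max ≈ 3.67 kip/in; adequate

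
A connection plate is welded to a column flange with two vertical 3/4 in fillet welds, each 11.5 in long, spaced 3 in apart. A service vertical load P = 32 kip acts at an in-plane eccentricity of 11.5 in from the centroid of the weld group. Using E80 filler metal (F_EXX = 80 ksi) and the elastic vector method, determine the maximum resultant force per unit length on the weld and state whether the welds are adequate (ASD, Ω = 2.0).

Total weld length L_w = 23 in. Treat welds as unit-width lines.
Polar moment about centroid: J = 2[d³/12 + d(b/2)²] = 2[11.5³/12 + 11.5×1.5²] = 305.2 in³.
Direct shear f_v = P/L_w = 32 / 23 = 1.391 kip/in (vertical).
Torsion M = P·e = 32 × 11.5 = 368 kip·in.
Critical point at (x, y) = (1.5, 5.75) from centroid. f_tx = M·y/J = 6.932 kip/in; f_ty = M·x/J = 1.808 kip/in.
Resultant f_max = √[f_tx² + (f_v + f_ty)²] = √[6.932² + (1.391 + 1.808)²] = 7.635 kip/in.
Capacity per unit length: r_n/Ω = (1/2.0) × 0.6 × 80 × (0.707 × 0.75) = 12.73 kip/in.
7.635 ≤ 12.73 → adequate.

f_max ≈ 7.64 kip/in; adequate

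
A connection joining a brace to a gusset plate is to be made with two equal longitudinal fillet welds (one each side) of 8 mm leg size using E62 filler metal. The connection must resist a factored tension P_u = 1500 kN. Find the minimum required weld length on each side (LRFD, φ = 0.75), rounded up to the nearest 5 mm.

E62XX → F_EXX = 620 MPa.
Throat t_e = 0.707 × 8 = 5.656 mm.
φr_n = 0.75 × 0.6 × 620 × 5.656 × 10⁻³ = 1.578 kN/mm.
L_req = P_u / φr_n = 1500 / 1.578 = 950.6 mm total.
Per side: 950.6 / 2 = 475.3 mm.
Round up → use L = 480 mm on each side.

L = 480 mm on each side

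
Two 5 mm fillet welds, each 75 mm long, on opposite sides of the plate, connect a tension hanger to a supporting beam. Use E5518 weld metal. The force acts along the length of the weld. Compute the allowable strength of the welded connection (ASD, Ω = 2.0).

R_n/Ω ≈ 87.5 kN

E55XX → F_EXX = 550 MPa.
Effective throat t_e = 0.707 × 5 = 3.535 mm.
Total length L = 150 mm; A_we = 3.535 × 150 = 530.2 mm².
F_nw = 0.6 F_EXX = 0.6 × 550 = 330 MPa.
R_n = 330 × 530.2 × 10⁻³ = 175 kN; R_n/Ω = 175/2.0 = 87.49 kN.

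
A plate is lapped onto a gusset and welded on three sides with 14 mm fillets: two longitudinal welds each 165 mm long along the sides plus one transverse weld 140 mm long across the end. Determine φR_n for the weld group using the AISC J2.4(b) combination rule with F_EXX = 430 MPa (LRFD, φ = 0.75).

t_e = 0.707 × 14 = 9.898 mm.
R_nwl = 0.6 × 430 × 9.898 × 330 × 10⁻³ = 842.7 kN (longitudinal, 2 welds).
R_nwt = 0.6 × 430 × 9.898 × 140 × 10⁻³ = 357.5 kN (transverse, base value).
(i) R_nwl + R_nwt = 1200 kN; (ii) 0.85 R_nwl + 1.5 R_nwt = 1253 kN.
R_n = max = 1253 kN [governs: (ii)]; φR_n = 939.4 kN.

φR_n ≈ 939 kN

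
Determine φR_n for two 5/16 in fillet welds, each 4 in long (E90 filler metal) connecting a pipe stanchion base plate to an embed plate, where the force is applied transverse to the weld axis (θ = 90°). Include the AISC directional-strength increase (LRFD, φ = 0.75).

φR_n ≈ 107 kip

E90XX → F_EXX = 90 ksi.
t_e = 0.707 × 0.3125 = 0.2209 in; A_we = 0.2209 × 8 = 1.767 in².
Directional factor: 1.0 + 0.5 sin^1.5(90°) = 1.5.
F_nw = 0.6 × 90 × 1.5 = 81 ksi.
φR_n = 0.75 × 81 × 1.767 = 107.4 kip.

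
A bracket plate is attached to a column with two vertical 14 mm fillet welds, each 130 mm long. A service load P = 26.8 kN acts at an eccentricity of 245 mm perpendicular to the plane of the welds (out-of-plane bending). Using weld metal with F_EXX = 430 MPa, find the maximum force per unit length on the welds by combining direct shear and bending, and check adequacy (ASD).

L_w = 2 × 130 = 260 mm; section modulus (unit throat) S = 2 × L²/6 = 5633 mm².
Direct shear f_v = P/L_w = 26.8×10³/260 = 103.1 N/mm.
Moment M = P × e = 26.8×10³ × 245 = 6566000 N·mm; bending f_b = M/S = 1166 N/mm.
f_max = √(f_v² + f_b²) = √(103.1² + 1166²) = 1170 N/mm.
r_n/Ω = (1/2.0) × 0.6 × 430 × (0.707 × 14) = 1277 N/mm → adequate.

f_max ≈ 1170 N/mm; adequate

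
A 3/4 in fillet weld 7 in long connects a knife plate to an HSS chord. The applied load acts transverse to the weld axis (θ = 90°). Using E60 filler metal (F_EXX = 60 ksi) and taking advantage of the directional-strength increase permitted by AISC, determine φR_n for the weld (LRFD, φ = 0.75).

t_e = 0.707 × 0.75 = 0.5302 in; A_we = 0.5302 × 7 = 3.712 in².
Directional factor: 1.0 + 0.5 sin^1.5(90°) = 1.5.
F_nw = 0.6 × 60 × 1.5 = 54 ksi.
φR_n = 0.75 × 54 × 3.712 = 150.3 kip.

φR_n ≈ 150 kip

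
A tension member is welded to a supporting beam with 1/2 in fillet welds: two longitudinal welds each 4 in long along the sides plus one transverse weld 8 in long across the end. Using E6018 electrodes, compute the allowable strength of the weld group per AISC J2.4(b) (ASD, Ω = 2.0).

E60XX → F_EXX = 60 ksi.
t_e = 0.707 × 0.5 = 0.3535 in.
R_nwl = 0.6 × 60 × 0.3535 × 8 = 101.8 kips (longitudinal, 2 welds).
R_nwt = 0.6 × 60 × 0.3535 × 8 = 101.8 kips (transverse, base value).
(i) R_nwl + R_nwt = 203.6 kips; (ii) 0.85 R_nwl + 1.5 R_nwt = 239.2 kips.
R_n = max = 239.2 kips [governs: (ii)]; R_n/Ω = 119.6 kips.

R_n/Ω ≈ 120 kips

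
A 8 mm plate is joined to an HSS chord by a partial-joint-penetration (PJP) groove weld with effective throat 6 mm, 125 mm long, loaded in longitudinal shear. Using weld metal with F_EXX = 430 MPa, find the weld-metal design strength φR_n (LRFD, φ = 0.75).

φR_n ≈ 145 kN

Effective throat (given) t_e = 6 mm.
A_we = 6 × 125 = 750 mm².
F_nw = 0.6 F_EXX = 258 MPa.
φR_n = 0.75 × 258 × 750 × 10⁻³ = 145.1 kN.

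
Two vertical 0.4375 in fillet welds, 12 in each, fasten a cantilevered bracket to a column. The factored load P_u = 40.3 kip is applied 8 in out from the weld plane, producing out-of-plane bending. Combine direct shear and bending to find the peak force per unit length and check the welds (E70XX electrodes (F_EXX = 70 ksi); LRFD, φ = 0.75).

L_w = 2 × 12 = 24 in; section modulus (unit throat) S = 2 × L²/6 = 48 in².
Direct shear f_v = P/L_w = 40.3/24 = 1.679 kip/in.
Moment M = P × e = 40.3 × 8 = 322.4 kip·in; bending f_b = M/S = 6.717 kip/in.
f_max = √(f_v² + f_b²) = √(1.679² + 6.717²) = 6.923 kip/in.
φr_n = 0.75 × 0.6 × 70 × (0.707 × 0.4375) = 9.743 kip/in → adequate.

f_max ≈ 6.92 kip/in; adequate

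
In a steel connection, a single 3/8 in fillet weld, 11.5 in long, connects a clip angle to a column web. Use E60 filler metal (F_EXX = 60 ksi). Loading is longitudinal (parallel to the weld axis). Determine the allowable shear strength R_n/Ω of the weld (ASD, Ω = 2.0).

Effective throat t_e = 0.707 × 0.375 = 0.2651 in.
Total length L = 11.5 in; A_we = 0.2651 × 11.5 = 3.049 in².
F_nw = 0.6 F_EXX = 0.6 × 60 = 36 ksi.
R_n = 36 × 3.049 = 109.8 kip; R_n/Ω = 109.8/2.0 = 54.88 kip.

R_n/Ω ≈ 54.9 kip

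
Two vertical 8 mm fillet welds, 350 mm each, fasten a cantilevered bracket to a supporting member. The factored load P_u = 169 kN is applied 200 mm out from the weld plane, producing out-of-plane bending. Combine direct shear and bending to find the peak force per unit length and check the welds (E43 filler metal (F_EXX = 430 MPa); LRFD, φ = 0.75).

L_w = 2 × 350 = 700 mm; section modulus (unit throat) S = 2 × L²/6 = 40830 mm².
Direct shear f_v = P/L_w = 169×10³/700 = 241.4 N/mm.
Moment M = P × e = 169×10³ × 200 = 33800000 N·mm; bending f_b = M/S = 827.8 N/mm.
f_max = √(f_v² + f_b²) = √(241.4² + 827.8²) = 862.2 N/mm.
φr_n = 0.75 × 0.6 × 430 × (0.707 × 8) = 1094 N/mm → adequate.

f_max ≈ 862 N/mm; adequate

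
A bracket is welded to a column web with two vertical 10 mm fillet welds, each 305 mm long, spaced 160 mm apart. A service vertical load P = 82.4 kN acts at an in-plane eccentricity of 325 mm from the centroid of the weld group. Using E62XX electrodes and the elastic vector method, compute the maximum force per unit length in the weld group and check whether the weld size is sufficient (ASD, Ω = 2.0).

f_max ≈ 609 N/mm; adequate

E62XX → F_EXX = 620 MPa.
Total weld length L_w = 610 mm. Treat welds as unit-width lines.
Polar moment about centroid: J = 2[d³/12 + d(b/2)²] = 2[305³/12 + 305×80²] = 8633000 mm³.
Direct shear f_v = P/L_w = 82.4×10³ / 610 = 135.1 N/mm (vertical).
Torsion M = P·e = 82.4×10³ × 325 = 26780000 N·mm.
Critical point at (x, y) = (80, 152.5) from centroid. f_tx = M·y/J = 473.1 N/mm; f_ty = M·x/J = 248.2 N/mm.
Resultant f_max = √[f_tx² + (f_v + f_ty)²] = √[473.1² + (135.1 + 248.2)²] = 608.8 N/mm.
Capacity per unit length: r_n/Ω = (1/2.0) × 0.6 × 620 × (0.707 × 10) = 1315 N/mm.
608.8 ≤ 1315 → adequate.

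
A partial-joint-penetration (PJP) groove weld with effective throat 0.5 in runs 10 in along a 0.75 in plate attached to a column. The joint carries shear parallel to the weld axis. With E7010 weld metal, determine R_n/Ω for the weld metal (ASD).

E70XX → F_EXX = 70 ksi.
Effective throat (given) t_e = 0.5 in.
A_we = 0.5 × 10 = 5 in².
F_nw = 0.6 F_EXX = 42 ksi.
R_n/Ω = (42 × 5) / 2.0 = 105 kip.

R_n/Ω ≈ 105 kip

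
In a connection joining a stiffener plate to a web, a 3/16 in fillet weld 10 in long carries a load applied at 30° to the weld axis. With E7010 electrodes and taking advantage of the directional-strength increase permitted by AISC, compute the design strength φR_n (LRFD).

φR_n ≈ 49.1 kip

E70XX → F_EXX = 70 ksi.
t_e = 0.707 × 0.1875 = 0.1326 in; A_we = 0.1326 × 10 = 1.326 in².
Directional factor: 1.0 + 0.5 sin^1.5(30°) = 1.177.
F_nw = 0.6 × 70 × 1.177 = 49.42 ksi.
φR_n = 0.75 × 49.42 × 1.326 = 49.14 kip.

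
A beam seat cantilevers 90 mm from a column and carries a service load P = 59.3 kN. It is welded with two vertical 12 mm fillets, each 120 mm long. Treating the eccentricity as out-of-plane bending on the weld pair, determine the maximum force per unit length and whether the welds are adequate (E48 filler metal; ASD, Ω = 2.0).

E48XX → F_EXX = 480 MPa.
L_w = 2 × 120 = 240 mm; section modulus (unit throat) S = 2 × L²/6 = 4800 mm².
Direct shear f_v = P/L_w = 59.3×10³/240 = 247.1 N/mm.
Moment M = P × e = 59.3×10³ × 90 = 5337000 N·mm; bending f_b = M/S = 1112 N/mm.
f_max = √(f_v² + f_b²) = √(247.1² + 1112²) = 1139 N/mm.
r_n/Ω = (1/2.0) × 0.6 × 480 × (0.707 × 12) = 1222 N/mm → adequate.

f_max ≈ 1140 N/mm; adequate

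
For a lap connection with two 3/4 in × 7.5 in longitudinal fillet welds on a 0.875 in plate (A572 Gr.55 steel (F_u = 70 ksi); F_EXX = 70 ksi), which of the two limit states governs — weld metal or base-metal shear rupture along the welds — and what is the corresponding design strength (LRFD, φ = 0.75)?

φR_n ≈ 251 kip (weld metal governs)

t_e = 0.707 × 0.75 = 0.5302 in; L = 15 in.
Weld metal: φR_n = 0.75 × 0.6 × 70 × 0.5302 × 15 = 250.5 kip.
Base metal (shear rupture): φR_n = 0.75 × 0.6 × 70 × 0.875 × 15 = 413.4 kip.
Governing: weld metal.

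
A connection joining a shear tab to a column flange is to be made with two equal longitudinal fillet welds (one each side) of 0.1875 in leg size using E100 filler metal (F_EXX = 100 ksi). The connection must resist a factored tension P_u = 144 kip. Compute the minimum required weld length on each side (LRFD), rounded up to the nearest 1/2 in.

Throat t_e = 0.707 × 0.1875 = 0.1326 in.
φr_n = 0.75 × 0.6 × 100 × 0.1326 = 5.965 kip/in.
L_req = P_u / φr_n = 144 / 5.965 = 24.14 in total.
Per side: 24.14 / 2 = 12.07 in.
Round up → use L = 12.5 in on each side.

L = 12.5 in on each side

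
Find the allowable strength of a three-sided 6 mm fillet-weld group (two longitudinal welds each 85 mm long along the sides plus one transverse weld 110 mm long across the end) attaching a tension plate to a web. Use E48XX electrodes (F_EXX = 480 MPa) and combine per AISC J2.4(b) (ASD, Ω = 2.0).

R_n/Ω ≈ 189 kN

t_e = 0.707 × 6 = 4.242 mm.
R_nwl = 0.6 × 480 × 4.242 × 170 × 10⁻³ = 207.7 kN (longitudinal, 2 welds).
R_nwt = 0.6 × 480 × 4.242 × 110 × 10⁻³ = 134.4 kN (transverse, base value).
(i) R_nwl + R_nwt = 342.1 kN; (ii) 0.85 R_nwl + 1.5 R_nwt = 378.1 kN.
R_n = max = 378.1 kN [governs: (ii)]; R_n/Ω = 189.1 kN.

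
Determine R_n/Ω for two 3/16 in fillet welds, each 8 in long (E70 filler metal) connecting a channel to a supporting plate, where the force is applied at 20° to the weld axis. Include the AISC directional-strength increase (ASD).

E70XX → F_EXX = 70 ksi.
t_e = 0.707 × 0.1875 = 0.1326 in; A_we = 0.1326 × 16 = 2.121 in².
Directional factor: 1.0 + 0.5 sin^1.5(20°) = 1.1.
F_nw = 0.6 × 70 × 1.1 = 46.2 ksi.
R_n/Ω = (46.2 × 2.121) / 2.0 = 49 kips.

R_n/Ω ≈ 49 kips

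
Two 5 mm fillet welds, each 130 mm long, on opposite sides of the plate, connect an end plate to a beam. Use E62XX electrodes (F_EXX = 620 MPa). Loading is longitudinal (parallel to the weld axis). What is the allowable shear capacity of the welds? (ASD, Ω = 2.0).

Effective throat t_e = 0.707 × 5 = 3.535 mm.
Total length L = 260 mm; A_we = 3.535 × 260 = 919.1 mm².
F_nw = 0.6 F_EXX = 0.6 × 620 = 372 MPa.
R_n = 372 × 919.1 × 10⁻³ = 341.9 kN; R_n/Ω = 341.9/2.0 = 171 kN.

R_n/Ω ≈ 171 kN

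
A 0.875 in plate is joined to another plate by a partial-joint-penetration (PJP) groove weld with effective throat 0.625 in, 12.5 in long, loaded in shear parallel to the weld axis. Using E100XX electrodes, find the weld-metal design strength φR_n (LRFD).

E100XX → F_EXX = 100 ksi.
Effective throat (given) t_e = 0.625 in.
A_we = 0.625 × 12.5 = 7.812 in².
F_nw = 0.6 F_EXX = 60 ksi.
φR_n = 0.75 × 60 × 7.812 = 351.6 kip.

φR_n ≈ 352 kip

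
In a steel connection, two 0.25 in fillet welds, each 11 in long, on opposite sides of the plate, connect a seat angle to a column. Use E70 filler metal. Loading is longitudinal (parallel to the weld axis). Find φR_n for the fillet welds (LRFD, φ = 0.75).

φR_n ≈ 122 kip

E70XX → F_EXX = 70 ksi.
Effective throat t_e = 0.707 × 0.25 = 0.1767 in.
Total length L = 22 in; A_we = 0.1767 × 22 = 3.888 in².
F_nw = 0.6 F_EXX = 0.6 × 70 = 42 ksi.
φR_n = 0.75 × 42 × 3.888 = 122.5 kip.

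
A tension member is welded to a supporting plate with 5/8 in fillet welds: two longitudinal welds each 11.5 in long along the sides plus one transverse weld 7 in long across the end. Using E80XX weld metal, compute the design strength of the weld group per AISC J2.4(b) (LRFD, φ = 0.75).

E80XX → F_EXX = 80 ksi.
t_e = 0.707 × 0.625 = 0.4419 in.
R_nwl = 0.6 × 80 × 0.4419 × 23 = 487.8 kip (longitudinal, 2 welds).
R_nwt = 0.6 × 80 × 0.4419 × 7 = 148.5 kip (transverse, base value).
(i) R_nwl + R_nwt = 636.3 kip; (ii) 0.85 R_nwl + 1.5 R_nwt = 637.4 kip.
R_n = max = 637.4 kip [governs: (ii)]; φR_n = 478 kip.

φR_n ≈ 478 kip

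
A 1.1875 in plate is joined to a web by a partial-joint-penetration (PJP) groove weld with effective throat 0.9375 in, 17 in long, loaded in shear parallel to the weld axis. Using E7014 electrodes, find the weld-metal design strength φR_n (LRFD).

E70XX → F_EXX = 70 ksi.
Effective throat (given) t_e = 0.9375 in.
A_we = 0.9375 × 17 = 15.94 in².
F_nw = 0.6 F_EXX = 42 ksi.
φR_n = 0.75 × 42 × 15.94 = 502 kips.

φR_n ≈ 502 kips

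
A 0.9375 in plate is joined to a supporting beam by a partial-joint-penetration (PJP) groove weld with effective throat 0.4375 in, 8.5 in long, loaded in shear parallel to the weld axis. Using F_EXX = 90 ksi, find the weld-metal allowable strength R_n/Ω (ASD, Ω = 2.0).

R_n/Ω ≈ 100 kips

Effective throat (given) t_e = 0.4375 in.
A_we = 0.4375 × 8.5 = 3.719 in².
F_nw = 0.6 F_EXX = 54 ksi.
R_n/Ω = (54 × 3.719) / 2.0 = 100.4 kips.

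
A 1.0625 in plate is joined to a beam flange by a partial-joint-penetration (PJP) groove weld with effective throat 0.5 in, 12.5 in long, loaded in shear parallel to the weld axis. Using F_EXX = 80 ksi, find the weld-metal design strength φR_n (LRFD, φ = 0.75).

Effective throat (given) t_e = 0.5 in.
A_we = 0.5 × 12.5 = 6.25 in².
F_nw = 0.6 F_EXX = 48 ksi.
φR_n = 0.75 × 48 × 6.25 = 225 kips.

φR_n ≈ 225 kips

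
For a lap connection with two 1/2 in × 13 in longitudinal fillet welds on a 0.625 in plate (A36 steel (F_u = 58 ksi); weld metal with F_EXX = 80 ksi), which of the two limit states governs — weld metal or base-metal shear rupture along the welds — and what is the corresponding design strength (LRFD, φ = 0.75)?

t_e = 0.707 × 0.5 = 0.3535 in; L = 26 in.
Weld metal: φR_n = 0.75 × 0.6 × 80 × 0.3535 × 26 = 330.9 kip.
Base metal (shear rupture): φR_n = 0.75 × 0.6 × 58 × 0.625 × 26 = 424.1 kip.
Governing: weld metal.

φR_n ≈ 331 kip (weld metal governs)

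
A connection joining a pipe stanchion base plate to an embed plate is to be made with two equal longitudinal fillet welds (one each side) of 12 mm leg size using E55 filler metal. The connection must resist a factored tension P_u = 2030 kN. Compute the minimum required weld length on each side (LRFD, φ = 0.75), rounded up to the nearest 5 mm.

E55XX → F_EXX = 550 MPa.
Throat t_e = 0.707 × 12 = 8.484 mm.
φr_n = 0.75 × 0.6 × 550 × 8.484 × 10⁻³ = 2.1 kN/mm.
L_req = P_u / φr_n = 2030 / 2.1 = 966.8 mm total.
Per side: 966.8 / 2 = 483.4 mm.
Round up → use L = 485 mm on each side.

L = 485 mm on each side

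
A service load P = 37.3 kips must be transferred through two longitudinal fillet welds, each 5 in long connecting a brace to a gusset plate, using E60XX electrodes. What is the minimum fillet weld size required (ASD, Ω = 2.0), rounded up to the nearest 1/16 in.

E60XX → F_EXX = 60 ksi.
Total weld length L = 10 in.
Required throat t_e = P × Ω / (0.6 F_EXX × L) = 37.3 × 2.0 / (0.6 × 60 × 10) = 0.2072 in.
Required leg w = t_e / 0.707 = 0.2931 in → use 5/16 in.

w = 5/16 in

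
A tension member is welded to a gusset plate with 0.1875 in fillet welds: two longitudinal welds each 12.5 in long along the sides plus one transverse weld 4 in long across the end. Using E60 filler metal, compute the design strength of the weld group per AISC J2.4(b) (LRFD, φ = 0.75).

φR_n ≈ 104 kip

E60XX → F_EXX = 60 ksi.
t_e = 0.707 × 0.1875 = 0.1326 in.
R_nwl = 0.6 × 60 × 0.1326 × 25 = 119.3 kip (longitudinal, 2 welds).
R_nwt = 0.6 × 60 × 0.1326 × 4 = 19.09 kip (transverse, base value).
(i) R_nwl + R_nwt = 138.4 kip; (ii) 0.85 R_nwl + 1.5 R_nwt = 130 kip.
R_n = max = 138.4 kip [governs: (i)]; φR_n = 103.8 kip.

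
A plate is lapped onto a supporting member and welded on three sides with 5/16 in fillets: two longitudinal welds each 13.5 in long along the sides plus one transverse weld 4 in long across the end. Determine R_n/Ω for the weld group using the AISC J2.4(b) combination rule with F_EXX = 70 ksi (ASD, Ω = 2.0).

R_n/Ω ≈ 144 kip

t_e = 0.707 × 0.3125 = 0.2209 in.
R_nwl = 0.6 × 70 × 0.2209 × 27 = 250.5 kip (longitudinal, 2 welds).
R_nwt = 0.6 × 70 × 0.2209 × 4 = 37.12 kip (transverse, base value).
(i) R_nwl + R_nwt = 287.7 kip; (ii) 0.85 R_nwl + 1.5 R_nwt = 268.6 kip.
R_n = max = 287.7 kip [governs: (i)]; R_n/Ω = 143.8 kip.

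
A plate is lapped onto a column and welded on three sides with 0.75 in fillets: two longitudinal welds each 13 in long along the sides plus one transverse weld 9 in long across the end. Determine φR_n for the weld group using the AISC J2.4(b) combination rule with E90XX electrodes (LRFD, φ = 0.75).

φR_n ≈ 765 kip

E90XX → F_EXX = 90 ksi.
t_e = 0.707 × 0.75 = 0.5302 in.
R_nwl = 0.6 × 90 × 0.5302 × 26 = 744.5 kip (longitudinal, 2 welds).
R_nwt = 0.6 × 90 × 0.5302 × 9 = 257.7 kip (transverse, base value).
(i) R_nwl + R_nwt = 1002 kip; (ii) 0.85 R_nwl + 1.5 R_nwt = 1019 kip.
R_n = max = 1019 kip [governs: (ii)]; φR_n = 764.5 kip.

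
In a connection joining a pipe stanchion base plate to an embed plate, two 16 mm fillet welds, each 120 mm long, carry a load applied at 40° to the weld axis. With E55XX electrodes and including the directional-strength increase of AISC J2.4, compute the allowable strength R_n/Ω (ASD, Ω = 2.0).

E55XX → F_EXX = 550 MPa.
t_e = 0.707 × 16 = 11.31 mm; A_we = 11.31 × 240 = 2715 mm².
Directional factor: 1.0 + 0.5 sin^1.5(40°) = 1.258.
F_nw = 0.6 × 550 × 1.258 = 415 MPa.
R_n/Ω = (415 × 2715) / 2.0 × 10⁻³ = 563.4 kN.

R_n/Ω ≈ 563 kN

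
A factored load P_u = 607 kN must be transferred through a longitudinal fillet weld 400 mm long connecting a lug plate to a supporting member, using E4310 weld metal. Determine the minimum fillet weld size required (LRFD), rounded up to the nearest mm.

w = 12 mm

E43XX → F_EXX = 430 MPa.
Total weld length L = 400 mm.
Required throat t_e = P_u / (φ × 0.6 F_EXX × L) = 607 / (0.75 × 0.6 × 430 × 400 × 10⁻³) = 7.842 mm.
Required leg w = t_e / 0.707 = 11.09 mm → use 12 mm.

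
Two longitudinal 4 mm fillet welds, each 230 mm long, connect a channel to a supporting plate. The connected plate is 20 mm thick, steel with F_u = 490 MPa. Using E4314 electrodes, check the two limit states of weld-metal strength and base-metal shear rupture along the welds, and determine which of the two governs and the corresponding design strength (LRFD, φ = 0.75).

φR_n ≈ 252 kN (weld metal governs)

E43XX → F_EXX = 430 MPa.
t_e = 0.707 × 4 = 2.828 mm; L = 460 mm.
Weld metal: φR_n = 0.75 × 0.6 × 430 × 2.828 × 460 × 10⁻³ = 251.7 kN.
Base metal (shear rupture): φR_n = 0.75 × 0.6 × 490 × 20 × 460 × 10⁻³ = 2029 kN.
Governing: weld metal.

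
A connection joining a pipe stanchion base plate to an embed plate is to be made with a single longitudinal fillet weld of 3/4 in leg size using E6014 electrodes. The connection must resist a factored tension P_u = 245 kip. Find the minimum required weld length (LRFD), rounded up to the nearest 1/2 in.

E60XX → F_EXX = 60 ksi.
Throat t_e = 0.707 × 0.75 = 0.5302 in.
φr_n = 0.75 × 0.6 × 60 × 0.5302 = 14.32 kip/in.
L_req = P_u / φr_n = 245 / 14.32 = 17.11 in total.
Round up → use L = 17.5 in.

L = 17.5 in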